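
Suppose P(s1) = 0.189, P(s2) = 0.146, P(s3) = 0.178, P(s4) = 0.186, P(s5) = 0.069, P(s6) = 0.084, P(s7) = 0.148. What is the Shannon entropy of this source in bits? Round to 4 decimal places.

2.7284 bits

H = −Σ pᵢ log₂ pᵢ.
−0.189·log₂(0.189) = 0.4543
−0.146·log₂(0.146) = 0.4053
−0.178·log₂(0.178) = 0.4432
−0.186·log₂(0.186) = 0.4514
−0.069·log₂(0.069) = 0.2662
−0.084·log₂(0.084) = 0.3002
−0.148·log₂(0.148) = 0.4079
Sum ≈ 2.7284 → 2.7284 bits.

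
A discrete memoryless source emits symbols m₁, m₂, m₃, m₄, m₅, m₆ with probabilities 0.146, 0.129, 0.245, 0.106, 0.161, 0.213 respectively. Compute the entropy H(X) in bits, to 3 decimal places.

2.526 bits

H = −Σ pᵢ log₂ pᵢ.
−0.146·log₂(0.146) = 0.4053
−0.129·log₂(0.129) = 0.3811
−0.245·log₂(0.245) = 0.4971
−0.106·log₂(0.106) = 0.3432
−0.161·log₂(0.161) = 0.4242
−0.213·log₂(0.213) = 0.4752
Sum ≈ 2.5262 → 2.526 bits.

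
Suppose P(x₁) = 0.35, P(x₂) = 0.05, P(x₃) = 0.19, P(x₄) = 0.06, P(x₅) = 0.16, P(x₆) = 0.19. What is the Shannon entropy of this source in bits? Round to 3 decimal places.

H = −Σ pᵢ log₂ pᵢ.
−0.35·log₂(0.35) = 0.5301
−0.05·log₂(0.05) = 0.2161
−0.19·log₂(0.19) = 0.4552
−0.06·log₂(0.06) = 0.2435
−0.16·log₂(0.16) = 0.4230
−0.19·log₂(0.19) = 0.4552
Sum ≈ 2.3232 → 2.323 bits.

2.323 bits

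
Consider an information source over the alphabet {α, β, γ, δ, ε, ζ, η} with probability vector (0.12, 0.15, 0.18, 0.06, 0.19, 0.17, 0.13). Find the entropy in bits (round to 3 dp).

H = −Σ pᵢ log₂ pᵢ.
−0.12·log₂(0.12) = 0.3671
−0.15·log₂(0.15) = 0.4105
−0.18·log₂(0.18) = 0.4453
−0.06·log₂(0.06) = 0.2435
−0.19·log₂(0.19) = 0.4552
−0.17·log₂(0.17) = 0.4346
−0.13·log₂(0.13) = 0.3826
Sum ≈ 2.7389 → 2.739 bits.

2.739 bits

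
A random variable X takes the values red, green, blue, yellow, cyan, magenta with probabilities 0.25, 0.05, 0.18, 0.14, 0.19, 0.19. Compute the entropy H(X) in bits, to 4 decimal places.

H = −Σ pᵢ log₂ pᵢ.
−0.25·log₂(0.25) = 0.5000
−0.05·log₂(0.05) = 0.2161
−0.18·log₂(0.18) = 0.4453
−0.14·log₂(0.14) = 0.3971
−0.19·log₂(0.19) = 0.4552
−0.19·log₂(0.19) = 0.4552
Sum ≈ 2.4690 → 2.4690 bits.

2.4690 bits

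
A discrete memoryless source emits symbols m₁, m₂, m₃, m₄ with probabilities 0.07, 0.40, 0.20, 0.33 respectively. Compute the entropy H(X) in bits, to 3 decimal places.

1.790 bits

H = −Σ pᵢ log₂ pᵢ.
−0.07·log₂(0.07) = 0.2686
−0.40·log₂(0.40) = 0.5288
−0.20·log₂(0.20) = 0.4644
−0.33·log₂(0.33) = 0.5278
Sum ≈ 1.7895 → 1.790 bits.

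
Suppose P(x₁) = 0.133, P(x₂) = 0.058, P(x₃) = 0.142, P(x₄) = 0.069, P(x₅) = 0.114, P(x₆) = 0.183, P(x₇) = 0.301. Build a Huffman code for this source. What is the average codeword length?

Repeatedly combine the two least-probable nodes; the expected code length is the sum of the merged weights.
merge 29/500 + 69/1000 → 127/1000
merge 57/500 + 127/1000 → 241/1000
merge 133/1000 + 71/500 → 11/40
merge 183/1000 + 241/1000 → 53/125
merge 11/40 + 301/1000 → 72/125
merge 53/125 + 72/125 → 1
L = 127/1000 + 241/1000 + 11/40 + 53/125 + 72/125 + 1 = 2643/1000 = 2.643 bits/symbol.

2.643 bits/symbol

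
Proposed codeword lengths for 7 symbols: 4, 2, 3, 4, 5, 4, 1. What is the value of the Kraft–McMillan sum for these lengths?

1.09375

With common denominator 2^5 = 32: Σ 2^(−ℓᵢ) = 2/32 + 8/32 + 4/32 + 2/32 + 1/32 + 2/32 + 16/32 = 35/32 = 1.09375.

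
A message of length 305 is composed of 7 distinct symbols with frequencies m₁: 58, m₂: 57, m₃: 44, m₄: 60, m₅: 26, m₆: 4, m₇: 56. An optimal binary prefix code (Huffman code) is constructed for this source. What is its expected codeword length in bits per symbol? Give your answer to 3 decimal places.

2.711 bits/symbol

Probabilities are the counts divided by 305.
Repeatedly combine the two least-probable nodes; the expected code length is the sum of the merged weights.
merge 4/305 + 26/305 → 6/61
merge 6/61 + 44/305 → 74/305
merge 56/305 + 57/305 → 113/305
merge 58/305 + 12/61 → 118/305
merge 74/305 + 113/305 → 187/305
merge 118/305 + 187/305 → 1
L = 6/61 + 74/305 + 113/305 + 118/305 + 187/305 + 1 = 827/305 ≈ 2.711 bits/symbol.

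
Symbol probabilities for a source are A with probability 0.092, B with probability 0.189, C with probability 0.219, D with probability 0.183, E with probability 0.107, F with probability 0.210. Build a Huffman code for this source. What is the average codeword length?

2.571 bits/symbol

Repeatedly combine the two least-probable nodes; the expected code length is the sum of the merged weights.
merge 23/250 + 107/1000 → 199/1000
merge 183/1000 + 189/1000 → 93/250
merge 199/1000 + 21/100 → 409/1000
merge 219/1000 + 93/250 → 591/1000
merge 409/1000 + 591/1000 → 1
L = 199/1000 + 93/250 + 409/1000 + 591/1000 + 1 = 2571/1000 = 2.571 bits/symbol.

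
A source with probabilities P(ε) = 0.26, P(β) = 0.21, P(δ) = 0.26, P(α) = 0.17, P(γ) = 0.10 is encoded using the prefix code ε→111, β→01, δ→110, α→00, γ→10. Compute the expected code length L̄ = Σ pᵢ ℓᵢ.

2.52 bits/symbol

L̄ = Σ pᵢ·ℓᵢ = 0.26·3 + 0.21·2 + 0.26·3 + 0.17·2 + 0.10·2 = 2.52 bits/symbol.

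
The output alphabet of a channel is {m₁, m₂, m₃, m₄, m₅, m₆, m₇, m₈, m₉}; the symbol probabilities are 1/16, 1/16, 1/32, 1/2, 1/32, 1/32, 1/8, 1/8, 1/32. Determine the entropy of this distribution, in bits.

Each probability is a power of 1/2, so log₂(1/p) is an integer.
H = Σ p·log₂(1/p) = 1/16·4 + 1/16·4 + 1/32·5 + 1/2·1 + 1/32·5 + 1/32·5 + 1/8·3 + 1/8·3 + 1/32·5 = 2.375 bits.

2.375 bits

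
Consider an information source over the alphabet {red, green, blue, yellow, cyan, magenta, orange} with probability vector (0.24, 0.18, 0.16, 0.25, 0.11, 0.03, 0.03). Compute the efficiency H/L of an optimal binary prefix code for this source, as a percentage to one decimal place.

98.3%

Entropy H = −Σ p log₂ p ≈ 2.5163 bits.
Huffman merges: 3/100+3/100→3/50; 3/50+11/100→17/100; 4/25+17/100→33/100; 9/50+6/25→21/50; 1/4+33/100→29/50; 21/50+29/50→1. L = 64/25 ≈ 2.5600.
Efficiency = H/L = 2.5163/2.5600 = 98.3%.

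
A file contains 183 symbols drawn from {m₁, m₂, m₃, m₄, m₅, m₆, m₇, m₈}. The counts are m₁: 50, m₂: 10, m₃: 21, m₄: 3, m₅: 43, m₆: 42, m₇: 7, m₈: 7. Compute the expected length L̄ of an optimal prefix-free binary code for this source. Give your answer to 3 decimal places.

Probabilities are the counts divided by 183.
Repeatedly combine the two least-probable nodes; the expected code length is the sum of the merged weights.
merge 1/61 + 7/183 → 10/183
merge 7/183 + 10/183 → 17/183
merge 10/183 + 17/183 → 9/61
merge 7/61 + 9/61 → 16/61
merge 14/61 + 43/183 → 85/183
merge 16/61 + 50/183 → 98/183
merge 85/183 + 98/183 → 1
L = 10/183 + 17/183 + 9/61 + 16/61 + 85/183 + 98/183 + 1 = 156/61 ≈ 2.557 bits/symbol.

2.557 bits/symbol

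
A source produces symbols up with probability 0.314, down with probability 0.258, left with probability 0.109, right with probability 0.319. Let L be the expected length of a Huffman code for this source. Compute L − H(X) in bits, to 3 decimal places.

0.097 bits

Entropy H = −Σ p log₂ p ≈ 1.9034 bits.
Huffman merges: 109/1000+129/500→367/1000; 157/500+319/1000→633/1000; 367/1000+633/1000→1. L = 2 ≈ 2.0000.
L − H = 2.0000 − 1.9034 = 0.097 bits.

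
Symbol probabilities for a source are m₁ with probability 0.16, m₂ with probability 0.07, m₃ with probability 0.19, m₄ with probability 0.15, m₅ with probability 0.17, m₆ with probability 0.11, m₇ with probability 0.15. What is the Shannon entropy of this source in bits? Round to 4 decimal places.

H = −Σ pᵢ log₂ pᵢ.
−0.16·log₂(0.16) = 0.4230
−0.07·log₂(0.07) = 0.2686
−0.19·log₂(0.19) = 0.4552
−0.15·log₂(0.15) = 0.4105
−0.17·log₂(0.17) = 0.4346
−0.11·log₂(0.11) = 0.3503
−0.15·log₂(0.15) = 0.4105
Sum ≈ 2.7528 → 2.7528 bits.

2.7528 bits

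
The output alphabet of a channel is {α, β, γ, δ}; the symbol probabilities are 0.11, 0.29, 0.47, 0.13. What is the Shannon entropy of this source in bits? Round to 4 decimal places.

1.7628 bits

H = −Σ pᵢ log₂ pᵢ.
−0.11·log₂(0.11) = 0.3503
−0.29·log₂(0.29) = 0.5179
−0.47·log₂(0.47) = 0.5120
−0.13·log₂(0.13) = 0.3826
Sum ≈ 1.7628 → 1.7628 bits.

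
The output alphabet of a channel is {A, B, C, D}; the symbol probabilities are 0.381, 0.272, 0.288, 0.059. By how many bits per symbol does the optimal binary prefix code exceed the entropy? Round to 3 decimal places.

0.151 bits

Entropy H = −Σ p log₂ p ≈ 1.7994 bits.
Huffman merges: 59/1000+34/125→331/1000; 36/125+331/1000→619/1000; 381/1000+619/1000→1. L = 39/20 ≈ 1.9500.
L − H = 1.9500 − 1.7994 = 0.151 bits.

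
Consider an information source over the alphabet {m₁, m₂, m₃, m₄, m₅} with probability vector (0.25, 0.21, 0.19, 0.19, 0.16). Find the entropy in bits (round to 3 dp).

2.306 bits

H = −Σ pᵢ log₂ pᵢ.
−0.25·log₂(0.25) = 0.5000
−0.21·log₂(0.21) = 0.4728
−0.19·log₂(0.19) = 0.4552
−0.19·log₂(0.19) = 0.4552
−0.16·log₂(0.16) = 0.4230
Sum ≈ 2.3063 → 2.306 bits.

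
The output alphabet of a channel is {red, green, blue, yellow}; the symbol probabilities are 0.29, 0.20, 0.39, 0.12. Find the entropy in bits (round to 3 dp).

1.879 bits

H = −Σ pᵢ log₂ pᵢ.
−0.29·log₂(0.29) = 0.5179
−0.20·log₂(0.20) = 0.4644
−0.39·log₂(0.39) = 0.5298
−0.12·log₂(0.12) = 0.3671
Sum ≈ 1.8792 → 1.879 bits.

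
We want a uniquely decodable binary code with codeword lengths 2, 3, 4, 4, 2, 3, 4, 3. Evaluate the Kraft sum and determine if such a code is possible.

1.0625; no

With common denominator 2^4 = 16: Σ 2^(−ℓᵢ) = 4/16 + 2/16 + 1/16 + 1/16 + 4/16 + 2/16 + 1/16 + 2/16 = 17/16 = 1.0625.
Kraft's inequality requires Σ ≤ 1; here Σ = 1.0625 > 1, so no such prefix code exists.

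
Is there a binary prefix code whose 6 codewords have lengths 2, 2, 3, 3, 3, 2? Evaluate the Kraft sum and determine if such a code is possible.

With common denominator 2^3 = 8: Σ 2^(−ℓᵢ) = 2/8 + 2/8 + 1/8 + 1/8 + 1/8 + 2/8 = 9/8 = 1.125.
Kraft's inequality requires Σ ≤ 1; here Σ = 1.125 > 1, so no such prefix code exists.

1.125; no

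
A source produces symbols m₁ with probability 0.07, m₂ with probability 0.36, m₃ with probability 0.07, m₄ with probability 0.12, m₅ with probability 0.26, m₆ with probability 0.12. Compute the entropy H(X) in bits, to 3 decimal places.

H = −Σ pᵢ log₂ pᵢ.
−0.07·log₂(0.07) = 0.2686
−0.36·log₂(0.36) = 0.5306
−0.07·log₂(0.07) = 0.2686
−0.12·log₂(0.12) = 0.3671
−0.26·log₂(0.26) = 0.5053
−0.12·log₂(0.12) = 0.3671
Sum ≈ 2.3071 → 2.307 bits.

2.307 bits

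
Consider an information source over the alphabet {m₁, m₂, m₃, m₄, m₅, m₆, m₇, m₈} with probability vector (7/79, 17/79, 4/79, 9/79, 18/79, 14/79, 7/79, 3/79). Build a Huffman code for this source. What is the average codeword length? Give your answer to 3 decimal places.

2.823 bits/symbol

Repeatedly combine the two least-probable nodes; the expected code length is the sum of the merged weights.
merge 3/79 + 4/79 → 7/79
merge 7/79 + 7/79 → 14/79
merge 7/79 + 9/79 → 16/79
merge 14/79 + 14/79 → 28/79
merge 16/79 + 17/79 → 33/79
merge 18/79 + 28/79 → 46/79
merge 33/79 + 46/79 → 1
L = 7/79 + 14/79 + 16/79 + 28/79 + 33/79 + 46/79 + 1 = 223/79 ≈ 2.823 bits/symbol.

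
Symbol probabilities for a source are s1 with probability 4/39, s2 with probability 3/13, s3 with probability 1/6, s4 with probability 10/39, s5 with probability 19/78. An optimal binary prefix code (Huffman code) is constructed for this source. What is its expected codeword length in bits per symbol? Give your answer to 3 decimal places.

Repeatedly combine the two least-probable nodes; the expected code length is the sum of the merged weights.
merge 4/39 + 1/6 → 7/26
merge 3/13 + 19/78 → 37/78
merge 10/39 + 7/26 → 41/78
merge 37/78 + 41/78 → 1
L = 7/26 + 37/78 + 41/78 + 1 = 59/26 ≈ 2.269 bits/symbol.

2.269 bits/symbol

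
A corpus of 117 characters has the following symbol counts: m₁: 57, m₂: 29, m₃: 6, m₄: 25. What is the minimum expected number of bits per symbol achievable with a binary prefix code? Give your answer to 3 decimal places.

Probabilities are the counts divided by 117.
Repeatedly combine the two least-probable nodes; the expected code length is the sum of the merged weights.
merge 2/39 + 25/117 → 31/117
merge 29/117 + 31/117 → 20/39
merge 19/39 + 20/39 → 1
L = 31/117 + 20/39 + 1 = 16/9 ≈ 1.778 bits/symbol.

1.778 bits/symbol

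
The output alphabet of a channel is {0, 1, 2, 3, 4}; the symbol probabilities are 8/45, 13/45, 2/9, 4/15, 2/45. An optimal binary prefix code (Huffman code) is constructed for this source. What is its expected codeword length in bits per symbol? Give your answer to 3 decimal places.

2.222 bits/symbol

Repeatedly combine the two least-probable nodes; the expected code length is the sum of the merged weights.
merge 2/45 + 8/45 → 2/9
merge 2/9 + 2/9 → 4/9
merge 4/15 + 13/45 → 5/9
merge 4/9 + 5/9 → 1
L = 2/9 + 4/9 + 5/9 + 1 = 20/9 ≈ 2.222 bits/symbol.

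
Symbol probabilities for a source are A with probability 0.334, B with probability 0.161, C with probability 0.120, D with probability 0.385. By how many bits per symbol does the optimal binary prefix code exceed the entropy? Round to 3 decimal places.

Entropy H = −Σ p log₂ p ≈ 1.8499 bits.
Huffman merges: 3/25+161/1000→281/1000; 281/1000+167/500→123/200; 77/200+123/200→1. L = 237/125 ≈ 1.8960.
L − H = 1.8960 − 1.8499 = 0.046 bits.

0.046 bits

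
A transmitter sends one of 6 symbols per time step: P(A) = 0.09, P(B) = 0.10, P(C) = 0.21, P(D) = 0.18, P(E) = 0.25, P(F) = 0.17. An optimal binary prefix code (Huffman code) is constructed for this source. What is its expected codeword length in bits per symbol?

Repeatedly combine the two least-probable nodes; the expected code length is the sum of the merged weights.
merge 9/100 + 1/10 → 19/100
merge 17/100 + 9/50 → 7/20
merge 19/100 + 21/100 → 2/5
merge 1/4 + 7/20 → 3/5
merge 2/5 + 3/5 → 1
L = 19/100 + 7/20 + 2/5 + 3/5 + 1 = 127/50 = 2.54 bits/symbol.

2.54 bits/symbol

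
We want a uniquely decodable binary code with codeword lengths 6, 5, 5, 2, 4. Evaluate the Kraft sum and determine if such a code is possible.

0.390625; yes

With common denominator 2^6 = 64: Σ 2^(−ℓᵢ) = 1/64 + 2/64 + 2/64 + 16/64 + 4/64 = 25/64 = 0.390625.
Kraft's inequality requires Σ ≤ 1; here Σ = 0.390625 ≤ 1, so such a prefix code exists.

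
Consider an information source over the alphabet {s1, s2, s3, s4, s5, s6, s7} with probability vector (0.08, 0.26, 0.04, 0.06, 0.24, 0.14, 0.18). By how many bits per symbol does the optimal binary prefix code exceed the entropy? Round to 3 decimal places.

0.037 bits

Entropy H = −Σ p log₂ p ≈ 2.5626 bits.
Huffman merges: 1/25+3/50→1/10; 2/25+1/10→9/50; 7/50+9/50→8/25; 9/50+6/25→21/50; 13/50+8/25→29/50; 21/50+29/50→1. L = 13/5 ≈ 2.6000.
L − H = 2.6000 − 2.5626 = 0.037 bits.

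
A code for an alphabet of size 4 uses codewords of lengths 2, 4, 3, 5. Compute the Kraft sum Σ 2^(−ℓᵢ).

0.46875

With common denominator 2^5 = 32: Σ 2^(−ℓᵢ) = 8/32 + 2/32 + 4/32 + 1/32 = 15/32 = 0.46875.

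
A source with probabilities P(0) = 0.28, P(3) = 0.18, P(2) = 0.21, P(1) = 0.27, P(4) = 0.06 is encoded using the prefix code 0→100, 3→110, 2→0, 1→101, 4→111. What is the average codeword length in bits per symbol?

L̄ = Σ pᵢ·ℓᵢ = 0.28·3 + 0.18·3 + 0.21·1 + 0.27·3 + 0.06·3 = 2.58 bits/symbol.

2.58 bits/symbol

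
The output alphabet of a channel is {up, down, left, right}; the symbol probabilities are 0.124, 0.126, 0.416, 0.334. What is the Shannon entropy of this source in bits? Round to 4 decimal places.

H = −Σ pᵢ log₂ pᵢ.
−0.124·log₂(0.124) = 0.3734
−0.126·log₂(0.126) = 0.3766
−0.416·log₂(0.416) = 0.5264
−0.334·log₂(0.334) = 0.5284
Sum ≈ 1.8048 → 1.8048 bits.

1.8048 bits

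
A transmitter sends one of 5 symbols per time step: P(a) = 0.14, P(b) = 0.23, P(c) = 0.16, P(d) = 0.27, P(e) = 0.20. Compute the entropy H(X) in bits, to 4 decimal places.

2.2822 bits

H = −Σ pᵢ log₂ pᵢ.
−0.14·log₂(0.14) = 0.3971
−0.23·log₂(0.23) = 0.4877
−0.16·log₂(0.16) = 0.4230
−0.27·log₂(0.27) = 0.5100
−0.20·log₂(0.20) = 0.4644
Sum ≈ 2.2822 → 2.2822 bits.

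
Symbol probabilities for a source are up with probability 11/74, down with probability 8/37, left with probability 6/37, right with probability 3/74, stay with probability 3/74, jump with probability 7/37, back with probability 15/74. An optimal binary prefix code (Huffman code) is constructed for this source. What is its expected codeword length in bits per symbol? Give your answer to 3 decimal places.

2.662 bits/symbol

Repeatedly combine the two least-probable nodes; the expected code length is the sum of the merged weights.
merge 3/74 + 3/74 → 3/37
merge 3/37 + 11/74 → 17/74
merge 6/37 + 7/37 → 13/37
merge 15/74 + 8/37 → 31/74
merge 17/74 + 13/37 → 43/74
merge 31/74 + 43/74 → 1
L = 3/37 + 17/74 + 13/37 + 31/74 + 43/74 + 1 = 197/74 ≈ 2.662 bits/symbol.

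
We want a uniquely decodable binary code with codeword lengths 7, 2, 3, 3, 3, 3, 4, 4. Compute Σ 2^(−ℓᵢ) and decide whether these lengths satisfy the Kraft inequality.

0.8828125; yes

With common denominator 2^7 = 128: Σ 2^(−ℓᵢ) = 1/128 + 32/128 + 16/128 + 16/128 + 16/128 + 16/128 + 8/128 + 8/128 = 113/128 = 0.8828125.
Kraft's inequality requires Σ ≤ 1; here Σ = 0.8828125 ≤ 1, so such a prefix code exists.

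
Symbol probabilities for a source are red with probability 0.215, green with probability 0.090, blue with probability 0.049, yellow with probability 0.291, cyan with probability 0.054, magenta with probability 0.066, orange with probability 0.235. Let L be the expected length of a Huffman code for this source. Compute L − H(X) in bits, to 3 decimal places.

0.020 bits

Entropy H = −Σ p log₂ p ≈ 2.4981 bits.
Huffman merges: 49/1000+27/500→103/1000; 33/500+9/100→39/250; 103/1000+39/250→259/1000; 43/200+47/200→9/20; 259/1000+291/1000→11/20; 9/20+11/20→1. L = 1259/500 ≈ 2.5180.
L − H = 2.5180 − 2.4981 = 0.020 bits.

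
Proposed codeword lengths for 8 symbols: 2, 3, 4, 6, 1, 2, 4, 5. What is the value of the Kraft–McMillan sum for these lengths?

1.296875

With common denominator 2^6 = 64: Σ 2^(−ℓᵢ) = 16/64 + 8/64 + 4/64 + 1/64 + 32/64 + 16/64 + 4/64 + 2/64 = 83/64 = 1.296875.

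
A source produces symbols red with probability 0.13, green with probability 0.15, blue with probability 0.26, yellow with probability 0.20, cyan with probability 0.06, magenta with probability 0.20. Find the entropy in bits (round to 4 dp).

2.4708 bits

H = −Σ pᵢ log₂ pᵢ.
−0.13·log₂(0.13) = 0.3826
−0.15·log₂(0.15) = 0.4105
−0.26·log₂(0.26) = 0.5053
−0.20·log₂(0.20) = 0.4644
−0.06·log₂(0.06) = 0.2435
−0.20·log₂(0.20) = 0.4644
Sum ≈ 2.4708 → 2.4708 bits.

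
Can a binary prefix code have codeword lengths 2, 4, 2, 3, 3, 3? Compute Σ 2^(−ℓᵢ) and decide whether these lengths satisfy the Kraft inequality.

0.9375; yes

With common denominator 2^4 = 16: Σ 2^(−ℓᵢ) = 4/16 + 1/16 + 4/16 + 2/16 + 2/16 + 2/16 = 15/16 = 0.9375.
Kraft's inequality requires Σ ≤ 1; here Σ = 0.9375 ≤ 1, so such a prefix code exists.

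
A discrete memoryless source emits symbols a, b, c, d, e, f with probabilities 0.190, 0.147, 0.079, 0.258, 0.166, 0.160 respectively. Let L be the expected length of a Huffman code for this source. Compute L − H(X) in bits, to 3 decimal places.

0.044 bits

Entropy H = −Σ p log₂ p ≈ 2.5085 bits.
Huffman merges: 79/1000+147/1000→113/500; 4/25+83/500→163/500; 19/100+113/500→52/125; 129/500+163/500→73/125; 52/125+73/125→1. L = 319/125 ≈ 2.5520.
L − H = 2.5520 − 2.5085 = 0.044 bits.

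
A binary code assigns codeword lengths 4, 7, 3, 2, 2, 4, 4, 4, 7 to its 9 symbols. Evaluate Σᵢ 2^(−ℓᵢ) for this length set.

0.890625

With common denominator 2^7 = 128: Σ 2^(−ℓᵢ) = 8/128 + 1/128 + 16/128 + 32/128 + 32/128 + 8/128 + 8/128 + 8/128 + 1/128 = 114/128 = 0.890625.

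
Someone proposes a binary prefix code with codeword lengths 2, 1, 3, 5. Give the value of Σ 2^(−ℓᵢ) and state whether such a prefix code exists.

With common denominator 2^5 = 32: Σ 2^(−ℓᵢ) = 8/32 + 16/32 + 4/32 + 1/32 = 29/32 = 0.90625.
Kraft's inequality requires Σ ≤ 1; here Σ = 0.90625 ≤ 1, so such a prefix code exists.

0.90625; yes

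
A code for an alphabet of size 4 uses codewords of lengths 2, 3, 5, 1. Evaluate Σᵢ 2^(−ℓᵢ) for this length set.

0.90625

With common denominator 2^5 = 32: Σ 2^(−ℓᵢ) = 8/32 + 4/32 + 1/32 + 16/32 = 29/32 = 0.90625.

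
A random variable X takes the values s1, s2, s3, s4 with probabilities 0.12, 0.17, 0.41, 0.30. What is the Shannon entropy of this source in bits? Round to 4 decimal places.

H = −Σ pᵢ log₂ pᵢ.
−0.12·log₂(0.12) = 0.3671
−0.17·log₂(0.17) = 0.4346
−0.41·log₂(0.41) = 0.5274
−0.30·log₂(0.30) = 0.5211
Sum ≈ 1.8501 → 1.8501 bits.

1.8501 bits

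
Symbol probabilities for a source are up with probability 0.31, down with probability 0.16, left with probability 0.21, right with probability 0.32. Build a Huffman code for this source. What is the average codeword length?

2 bits/symbol

Repeatedly combine the two least-probable nodes; the expected code length is the sum of the merged weights.
merge 4/25 + 21/100 → 37/100
merge 31/100 + 8/25 → 63/100
merge 37/100 + 63/100 → 1
L = 37/100 + 63/100 + 1 = 2 bits/symbol.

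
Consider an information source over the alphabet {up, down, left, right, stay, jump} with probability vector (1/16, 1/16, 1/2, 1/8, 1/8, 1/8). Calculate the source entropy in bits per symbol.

Each probability is a power of 1/2, so log₂(1/p) is an integer.
H = Σ p·log₂(1/p) = 1/16·4 + 1/16·4 + 1/2·1 + 1/8·3 + 1/8·3 + 1/8·3 = 2.125 bits.

2.125 bits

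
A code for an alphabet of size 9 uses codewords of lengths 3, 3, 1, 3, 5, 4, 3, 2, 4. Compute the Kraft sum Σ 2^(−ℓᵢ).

1.40625

With common denominator 2^5 = 32: Σ 2^(−ℓᵢ) = 4/32 + 4/32 + 16/32 + 4/32 + 1/32 + 2/32 + 4/32 + 8/32 + 2/32 = 45/32 = 1.40625.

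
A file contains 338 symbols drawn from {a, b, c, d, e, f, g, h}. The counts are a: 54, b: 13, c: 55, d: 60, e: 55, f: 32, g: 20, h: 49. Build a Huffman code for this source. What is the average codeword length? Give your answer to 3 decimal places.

Probabilities are the counts divided by 338.
Repeatedly combine the two least-probable nodes; the expected code length is the sum of the merged weights.
merge 1/26 + 10/169 → 33/338
merge 16/169 + 33/338 → 5/26
merge 49/338 + 27/169 → 103/338
merge 55/338 + 55/338 → 55/169
merge 30/169 + 5/26 → 125/338
merge 103/338 + 55/169 → 213/338
merge 125/338 + 213/338 → 1
L = 33/338 + 5/26 + 103/338 + 55/169 + 125/338 + 213/338 + 1 = 987/338 ≈ 2.920 bits/symbol.

2.920 bits/symbol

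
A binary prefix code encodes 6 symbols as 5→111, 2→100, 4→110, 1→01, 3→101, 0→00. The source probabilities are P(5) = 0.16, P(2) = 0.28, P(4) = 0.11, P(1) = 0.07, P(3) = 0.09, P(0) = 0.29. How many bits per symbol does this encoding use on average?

L̄ = Σ pᵢ·ℓᵢ = 0.16·3 + 0.28·3 + 0.11·3 + 0.07·2 + 0.09·3 + 0.29·2 = 2.64 bits/symbol.

2.64 bits/symbol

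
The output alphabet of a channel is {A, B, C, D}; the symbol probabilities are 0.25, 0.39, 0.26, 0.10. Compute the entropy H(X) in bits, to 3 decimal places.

1.867 bits

H = −Σ pᵢ log₂ pᵢ.
−0.25·log₂(0.25) = 0.5000
−0.39·log₂(0.39) = 0.5298
−0.26·log₂(0.26) = 0.5053
−0.10·log₂(0.10) = 0.3322
Sum ≈ 1.8673 → 1.867 bits.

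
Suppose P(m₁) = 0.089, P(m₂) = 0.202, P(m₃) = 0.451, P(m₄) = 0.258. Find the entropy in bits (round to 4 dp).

H = −Σ pᵢ log₂ pᵢ.
−0.089·log₂(0.089) = 0.3106
−0.202·log₂(0.202) = 0.4661
−0.451·log₂(0.451) = 0.5181
−0.258·log₂(0.258) = 0.5043
Sum ≈ 1.7991 → 1.7991 bits.

1.7991 bits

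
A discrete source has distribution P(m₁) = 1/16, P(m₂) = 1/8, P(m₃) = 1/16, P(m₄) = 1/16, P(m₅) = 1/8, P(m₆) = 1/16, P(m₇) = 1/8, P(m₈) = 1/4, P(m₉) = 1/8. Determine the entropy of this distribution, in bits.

3 bits

Each probability is a power of 1/2, so log₂(1/p) is an integer.
H = Σ p·log₂(1/p) = 1/16·4 + 1/8·3 + 1/16·4 + 1/16·4 + 1/8·3 + 1/16·4 + 1/8·3 + 1/4·2 + 1/8·3 = 3 bits.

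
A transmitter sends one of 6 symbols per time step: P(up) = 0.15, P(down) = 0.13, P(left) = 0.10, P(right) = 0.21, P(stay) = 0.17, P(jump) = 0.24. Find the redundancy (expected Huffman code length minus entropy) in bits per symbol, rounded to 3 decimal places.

Entropy H = −Σ p log₂ p ≈ 2.5269 bits.
Huffman merges: 1/10+13/100→23/100; 3/20+17/100→8/25; 21/100+23/100→11/25; 6/25+8/25→14/25; 11/25+14/25→1. L = 51/20 ≈ 2.5500.
L − H = 2.5500 − 2.5269 = 0.023 bits.

0.023 bits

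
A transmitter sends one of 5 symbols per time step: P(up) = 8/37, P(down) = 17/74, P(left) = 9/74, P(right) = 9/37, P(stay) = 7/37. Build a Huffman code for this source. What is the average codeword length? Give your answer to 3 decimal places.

Repeatedly combine the two least-probable nodes; the expected code length is the sum of the merged weights.
merge 9/74 + 7/37 → 23/74
merge 8/37 + 17/74 → 33/74
merge 9/37 + 23/74 → 41/74
merge 33/74 + 41/74 → 1
L = 23/74 + 33/74 + 41/74 + 1 = 171/74 ≈ 2.311 bits/symbol.

2.311 bits/symbol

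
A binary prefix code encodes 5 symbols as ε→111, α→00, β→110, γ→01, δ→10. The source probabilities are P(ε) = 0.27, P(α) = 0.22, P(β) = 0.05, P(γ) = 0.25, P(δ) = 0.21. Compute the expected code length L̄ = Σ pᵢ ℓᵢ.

2.32 bits/symbol

L̄ = Σ pᵢ·ℓᵢ = 0.27·3 + 0.22·2 + 0.05·3 + 0.25·2 + 0.21·2 = 2.32 bits/symbol.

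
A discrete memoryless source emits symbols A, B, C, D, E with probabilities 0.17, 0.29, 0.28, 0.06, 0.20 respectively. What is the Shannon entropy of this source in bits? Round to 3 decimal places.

H = −Σ pᵢ log₂ pᵢ.
−0.17·log₂(0.17) = 0.4346
−0.29·log₂(0.29) = 0.5179
−0.28·log₂(0.28) = 0.5142
−0.06·log₂(0.06) = 0.2435
−0.20·log₂(0.20) = 0.4644
Sum ≈ 2.1746 → 2.175 bits.

2.175 bits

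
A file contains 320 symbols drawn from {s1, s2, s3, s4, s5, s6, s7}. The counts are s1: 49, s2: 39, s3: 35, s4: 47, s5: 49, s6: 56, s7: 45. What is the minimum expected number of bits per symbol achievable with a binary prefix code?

2.825 bits/symbol

Probabilities are the counts divided by 320.
Repeatedly combine the two least-probable nodes; the expected code length is the sum of the merged weights.
merge 7/64 + 39/320 → 37/160
merge 9/64 + 47/320 → 23/80
merge 49/320 + 49/320 → 49/160
merge 7/40 + 37/160 → 13/32
merge 23/80 + 49/160 → 19/32
merge 13/32 + 19/32 → 1
L = 37/160 + 23/80 + 49/160 + 13/32 + 19/32 + 1 = 113/40 = 2.825 bits/symbol.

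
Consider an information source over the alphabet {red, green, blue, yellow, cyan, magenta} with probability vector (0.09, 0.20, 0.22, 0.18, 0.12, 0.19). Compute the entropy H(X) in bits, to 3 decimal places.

2.525 bits

H = −Σ pᵢ log₂ pᵢ.
−0.09·log₂(0.09) = 0.3127
−0.20·log₂(0.20) = 0.4644
−0.22·log₂(0.22) = 0.4806
−0.18·log₂(0.18) = 0.4453
−0.12·log₂(0.12) = 0.3671
−0.19·log₂(0.19) = 0.4552
Sum ≈ 2.5252 → 2.525 bits.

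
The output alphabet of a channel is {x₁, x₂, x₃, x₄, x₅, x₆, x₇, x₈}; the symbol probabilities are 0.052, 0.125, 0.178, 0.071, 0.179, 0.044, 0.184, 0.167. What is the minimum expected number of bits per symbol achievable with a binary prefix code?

2.9 bits/symbol

Repeatedly combine the two least-probable nodes; the expected code length is the sum of the merged weights.
merge 11/250 + 13/250 → 12/125
merge 71/1000 + 12/125 → 167/1000
merge 1/8 + 167/1000 → 73/250
merge 167/1000 + 89/500 → 69/200
merge 179/1000 + 23/125 → 363/1000
merge 73/250 + 69/200 → 637/1000
merge 363/1000 + 637/1000 → 1
L = 12/125 + 167/1000 + 73/250 + 69/200 + 363/1000 + 637/1000 + 1 = 29/10 = 2.9 bits/symbol.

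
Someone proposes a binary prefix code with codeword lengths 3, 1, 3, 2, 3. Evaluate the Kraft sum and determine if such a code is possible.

1.125; no

With common denominator 2^3 = 8: Σ 2^(−ℓᵢ) = 1/8 + 4/8 + 1/8 + 2/8 + 1/8 = 9/8 = 1.125.
Kraft's inequality requires Σ ≤ 1; here Σ = 1.125 > 1, so no such prefix code exists.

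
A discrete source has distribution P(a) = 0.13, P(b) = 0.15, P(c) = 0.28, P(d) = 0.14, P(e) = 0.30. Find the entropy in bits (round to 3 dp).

2.226 bits

H = −Σ pᵢ log₂ pᵢ.
−0.13·log₂(0.13) = 0.3826
−0.15·log₂(0.15) = 0.4105
−0.28·log₂(0.28) = 0.5142
−0.14·log₂(0.14) = 0.3971
−0.30·log₂(0.30) = 0.5211
Sum ≈ 2.2256 → 2.226 bits.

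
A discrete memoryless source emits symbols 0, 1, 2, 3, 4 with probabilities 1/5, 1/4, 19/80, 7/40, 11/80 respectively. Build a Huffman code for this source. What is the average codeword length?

2.3125 bits/symbol

Repeatedly combine the two least-probable nodes; the expected code length is the sum of the merged weights.
merge 11/80 + 7/40 → 5/16
merge 1/5 + 19/80 → 7/16
merge 1/4 + 5/16 → 9/16
merge 7/16 + 9/16 → 1
L = 5/16 + 7/16 + 9/16 + 1 = 37/16 = 2.3125 bits/symbol.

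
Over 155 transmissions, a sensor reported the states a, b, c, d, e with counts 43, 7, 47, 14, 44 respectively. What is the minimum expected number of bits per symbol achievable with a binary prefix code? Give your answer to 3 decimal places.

2.135 bits/symbol

Probabilities are the counts divided by 155.
Repeatedly combine the two least-probable nodes; the expected code length is the sum of the merged weights.
merge 7/155 + 14/155 → 21/155
merge 21/155 + 43/155 → 64/155
merge 44/155 + 47/155 → 91/155
merge 64/155 + 91/155 → 1
L = 21/155 + 64/155 + 91/155 + 1 = 331/155 ≈ 2.135 bits/symbol.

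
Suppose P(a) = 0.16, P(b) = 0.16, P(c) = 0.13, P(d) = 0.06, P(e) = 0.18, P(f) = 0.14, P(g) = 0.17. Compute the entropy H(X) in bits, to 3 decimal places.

H = −Σ pᵢ log₂ pᵢ.
−0.16·log₂(0.16) = 0.4230
−0.16·log₂(0.16) = 0.4230
−0.13·log₂(0.13) = 0.3826
−0.06·log₂(0.06) = 0.2435
−0.18·log₂(0.18) = 0.4453
−0.14·log₂(0.14) = 0.3971
−0.17·log₂(0.17) = 0.4346
Sum ≈ 2.7492 → 2.749 bits.

2.749 bits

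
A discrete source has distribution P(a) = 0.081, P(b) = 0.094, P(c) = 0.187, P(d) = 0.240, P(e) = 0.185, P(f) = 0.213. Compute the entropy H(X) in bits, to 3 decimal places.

H = −Σ pᵢ log₂ pᵢ.
−0.081·log₂(0.081) = 0.2937
−0.094·log₂(0.094) = 0.3207
−0.187·log₂(0.187) = 0.4523
−0.240·log₂(0.240) = 0.4941
−0.185·log₂(0.185) = 0.4504
−0.213·log₂(0.213) = 0.4752
Sum ≈ 2.4864 → 2.486 bits.

2.486 bits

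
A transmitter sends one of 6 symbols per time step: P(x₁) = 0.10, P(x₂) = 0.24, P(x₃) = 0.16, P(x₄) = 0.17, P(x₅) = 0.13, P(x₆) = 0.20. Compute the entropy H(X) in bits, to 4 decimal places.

H = −Σ pᵢ log₂ pᵢ.
−0.10·log₂(0.10) = 0.3322
−0.24·log₂(0.24) = 0.4941
−0.16·log₂(0.16) = 0.4230
−0.17·log₂(0.17) = 0.4346
−0.13·log₂(0.13) = 0.3826
−0.20·log₂(0.20) = 0.4644
Sum ≈ 2.5310 → 2.5310 bits.

2.5310 bits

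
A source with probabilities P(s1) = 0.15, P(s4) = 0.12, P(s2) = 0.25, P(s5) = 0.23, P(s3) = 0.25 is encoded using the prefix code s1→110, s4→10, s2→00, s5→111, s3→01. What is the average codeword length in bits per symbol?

2.38 bits/symbol

L̄ = Σ pᵢ·ℓᵢ = 0.15·3 + 0.12·2 + 0.25·2 + 0.23·3 + 0.25·2 = 2.38 bits/symbol.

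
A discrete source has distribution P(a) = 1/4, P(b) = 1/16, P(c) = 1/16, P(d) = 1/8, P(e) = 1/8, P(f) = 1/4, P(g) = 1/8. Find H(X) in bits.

Each probability is a power of 1/2, so log₂(1/p) is an integer.
H = Σ p·log₂(1/p) = 1/4·2 + 1/16·4 + 1/16·4 + 1/8·3 + 1/8·3 + 1/4·2 + 1/8·3 = 2.625 bits.

2.625 bits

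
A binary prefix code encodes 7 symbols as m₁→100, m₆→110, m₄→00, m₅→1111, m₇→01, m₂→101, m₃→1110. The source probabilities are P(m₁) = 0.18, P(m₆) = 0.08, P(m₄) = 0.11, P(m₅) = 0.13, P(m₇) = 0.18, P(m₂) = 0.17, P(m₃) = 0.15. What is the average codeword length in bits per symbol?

L̄ = Σ pᵢ·ℓᵢ = 0.18·3 + 0.08·3 + 0.11·2 + 0.13·4 + 0.18·2 + 0.17·3 + 0.15·4 = 2.99 bits/symbol.

2.99 bits/symbol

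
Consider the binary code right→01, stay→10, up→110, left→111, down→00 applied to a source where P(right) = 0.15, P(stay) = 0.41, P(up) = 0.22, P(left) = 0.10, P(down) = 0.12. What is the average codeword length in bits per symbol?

L̄ = Σ pᵢ·ℓᵢ = 0.15·2 + 0.41·2 + 0.22·3 + 0.10·3 + 0.12·2 = 2.32 bits/symbol.

2.32 bits/symbol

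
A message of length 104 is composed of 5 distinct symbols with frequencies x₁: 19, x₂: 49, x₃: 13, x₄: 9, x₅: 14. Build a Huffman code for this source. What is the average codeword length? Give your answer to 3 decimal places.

Probabilities are the counts divided by 104.
Repeatedly combine the two least-probable nodes; the expected code length is the sum of the merged weights.
merge 9/104 + 1/8 → 11/52
merge 7/52 + 19/104 → 33/104
merge 11/52 + 33/104 → 55/104
merge 49/104 + 55/104 → 1
L = 11/52 + 33/104 + 55/104 + 1 = 107/52 ≈ 2.058 bits/symbol.

2.058 bits/symbol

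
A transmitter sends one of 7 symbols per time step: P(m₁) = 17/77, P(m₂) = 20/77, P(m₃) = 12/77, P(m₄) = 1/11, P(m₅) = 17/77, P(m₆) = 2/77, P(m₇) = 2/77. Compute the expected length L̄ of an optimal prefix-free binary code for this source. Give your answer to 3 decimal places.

2.494 bits/symbol

Repeatedly combine the two least-probable nodes; the expected code length is the sum of the merged weights.
merge 2/77 + 2/77 → 4/77
merge 4/77 + 1/11 → 1/7
merge 1/7 + 12/77 → 23/77
merge 17/77 + 17/77 → 34/77
merge 20/77 + 23/77 → 43/77
merge 34/77 + 43/77 → 1
L = 4/77 + 1/7 + 23/77 + 34/77 + 43/77 + 1 = 192/77 ≈ 2.494 bits/symbol.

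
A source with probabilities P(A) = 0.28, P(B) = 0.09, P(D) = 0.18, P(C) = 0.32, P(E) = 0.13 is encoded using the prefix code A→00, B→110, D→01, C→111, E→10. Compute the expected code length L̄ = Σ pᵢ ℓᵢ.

L̄ = Σ pᵢ·ℓᵢ = 0.28·2 + 0.09·3 + 0.18·2 + 0.32·3 + 0.13·2 = 2.41 bits/symbol.

2.41 bits/symbol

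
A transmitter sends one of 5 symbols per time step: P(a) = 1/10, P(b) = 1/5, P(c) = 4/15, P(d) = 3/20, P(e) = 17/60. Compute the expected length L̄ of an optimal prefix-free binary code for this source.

2.25 bits/symbol

Repeatedly combine the two least-probable nodes; the expected code length is the sum of the merged weights.
merge 1/10 + 3/20 → 1/4
merge 1/5 + 1/4 → 9/20
merge 4/15 + 17/60 → 11/20
merge 9/20 + 11/20 → 1
L = 1/4 + 9/20 + 11/20 + 1 = 9/4 = 2.25 bits/symbol.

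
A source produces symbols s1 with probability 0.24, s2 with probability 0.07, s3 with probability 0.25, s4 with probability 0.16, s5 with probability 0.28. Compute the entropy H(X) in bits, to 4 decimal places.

2.1999 bits

H = −Σ pᵢ log₂ pᵢ.
−0.24·log₂(0.24) = 0.4941
−0.07·log₂(0.07) = 0.2686
−0.25·log₂(0.25) = 0.5000
−0.16·log₂(0.16) = 0.4230
−0.28·log₂(0.28) = 0.5142
Sum ≈ 2.1999 → 2.1999 bits.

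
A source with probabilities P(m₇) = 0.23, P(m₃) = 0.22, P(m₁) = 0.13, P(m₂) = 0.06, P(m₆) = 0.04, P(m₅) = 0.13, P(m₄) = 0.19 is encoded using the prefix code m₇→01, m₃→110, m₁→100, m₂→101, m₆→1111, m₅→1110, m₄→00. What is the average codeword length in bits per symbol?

2.75 bits/symbol

L̄ = Σ pᵢ·ℓᵢ = 0.23·2 + 0.22·3 + 0.13·3 + 0.06·3 + 0.04·4 + 0.13·4 + 0.19·2 = 2.75 bits/symbol.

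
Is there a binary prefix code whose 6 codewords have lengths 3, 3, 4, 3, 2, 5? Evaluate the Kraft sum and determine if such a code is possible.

With common denominator 2^5 = 32: Σ 2^(−ℓᵢ) = 4/32 + 4/32 + 2/32 + 4/32 + 8/32 + 1/32 = 23/32 = 0.71875.
Kraft's inequality requires Σ ≤ 1; here Σ = 0.71875 ≤ 1, so such a prefix code exists.

0.71875; yes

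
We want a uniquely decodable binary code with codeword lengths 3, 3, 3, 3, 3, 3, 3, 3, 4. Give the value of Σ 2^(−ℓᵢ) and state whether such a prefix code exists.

With common denominator 2^4 = 16: Σ 2^(−ℓᵢ) = 2/16 + 2/16 + 2/16 + 2/16 + 2/16 + 2/16 + 2/16 + 2/16 + 1/16 = 17/16 = 1.0625.
Kraft's inequality requires Σ ≤ 1; here Σ = 1.0625 > 1, so no such prefix code exists.

1.0625; no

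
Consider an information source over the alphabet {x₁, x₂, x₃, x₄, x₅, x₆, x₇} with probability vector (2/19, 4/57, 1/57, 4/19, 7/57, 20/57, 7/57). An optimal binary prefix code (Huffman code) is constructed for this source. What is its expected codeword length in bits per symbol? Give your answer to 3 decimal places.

Repeatedly combine the two least-probable nodes; the expected code length is the sum of the merged weights.
merge 1/57 + 4/57 → 5/57
merge 5/57 + 2/19 → 11/57
merge 7/57 + 7/57 → 14/57
merge 11/57 + 4/19 → 23/57
merge 14/57 + 20/57 → 34/57
merge 23/57 + 34/57 → 1
L = 5/57 + 11/57 + 14/57 + 23/57 + 34/57 + 1 = 48/19 ≈ 2.526 bits/symbol.

2.526 bits/symbol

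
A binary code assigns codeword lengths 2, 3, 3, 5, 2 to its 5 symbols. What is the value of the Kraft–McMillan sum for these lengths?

0.78125

With common denominator 2^5 = 32: Σ 2^(−ℓᵢ) = 8/32 + 4/32 + 4/32 + 1/32 + 8/32 = 25/32 = 0.78125.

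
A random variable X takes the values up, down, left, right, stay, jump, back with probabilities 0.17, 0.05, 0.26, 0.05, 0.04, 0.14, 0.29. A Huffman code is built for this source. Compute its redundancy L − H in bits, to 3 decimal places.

Entropy H = −Σ p log₂ p ≈ 2.4728 bits.
Huffman merges: 1/25+1/20→9/100; 1/20+9/100→7/50; 7/50+7/50→7/25; 17/100+13/50→43/100; 7/25+29/100→57/100; 43/100+57/100→1. L = 251/100 ≈ 2.5100.
L − H = 2.5100 − 2.4728 = 0.037 bits.

0.037 bits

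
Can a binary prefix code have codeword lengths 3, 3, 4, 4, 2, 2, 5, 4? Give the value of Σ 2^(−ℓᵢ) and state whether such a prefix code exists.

0.96875; yes

With common denominator 2^5 = 32: Σ 2^(−ℓᵢ) = 4/32 + 4/32 + 2/32 + 2/32 + 8/32 + 8/32 + 1/32 + 2/32 = 31/32 = 0.96875.
Kraft's inequality requires Σ ≤ 1; here Σ = 0.96875 ≤ 1, so such a prefix code exists.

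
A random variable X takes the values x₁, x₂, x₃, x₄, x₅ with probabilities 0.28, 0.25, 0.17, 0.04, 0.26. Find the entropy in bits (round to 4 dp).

H = −Σ pᵢ log₂ pᵢ.
−0.28·log₂(0.28) = 0.5142
−0.25·log₂(0.25) = 0.5000
−0.17·log₂(0.17) = 0.4346
−0.04·log₂(0.04) = 0.1858
−0.26·log₂(0.26) = 0.5053
Sum ≈ 2.1398 → 2.1398 bits.

2.1398 bits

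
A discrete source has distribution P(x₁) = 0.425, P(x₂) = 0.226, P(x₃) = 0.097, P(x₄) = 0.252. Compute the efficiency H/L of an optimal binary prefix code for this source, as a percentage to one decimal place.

Entropy H = −Σ p log₂ p ≈ 1.8371 bits.
Huffman merges: 97/1000+113/500→323/1000; 63/250+323/1000→23/40; 17/40+23/40→1. L = 949/500 ≈ 1.8980.
Efficiency = H/L = 1.8371/1.8980 = 96.8%.

96.8%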